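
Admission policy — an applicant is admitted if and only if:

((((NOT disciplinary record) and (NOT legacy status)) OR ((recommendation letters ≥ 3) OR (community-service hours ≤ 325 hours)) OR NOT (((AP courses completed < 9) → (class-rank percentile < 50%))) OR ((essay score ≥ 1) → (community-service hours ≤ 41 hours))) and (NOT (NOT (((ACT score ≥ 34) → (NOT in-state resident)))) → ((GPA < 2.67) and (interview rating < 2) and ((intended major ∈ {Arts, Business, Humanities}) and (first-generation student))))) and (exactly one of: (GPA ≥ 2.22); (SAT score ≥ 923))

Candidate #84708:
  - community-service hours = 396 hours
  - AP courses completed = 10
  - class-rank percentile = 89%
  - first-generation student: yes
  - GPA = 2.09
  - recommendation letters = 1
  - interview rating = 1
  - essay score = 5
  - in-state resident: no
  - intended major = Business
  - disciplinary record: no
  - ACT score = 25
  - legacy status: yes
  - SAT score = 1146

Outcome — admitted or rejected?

Atomic conditions:
  NOT disciplinary record: no → true
  NOT legacy status: yes → false
  recommendation letters ≥ 3: 1 ≥ 3 is false
  community-service hours ≤ 325 hours: 396 ≤ 325 is false
  AP courses completed < 9: 10 < 9 is false
  class-rank percentile < 50%: 89 < 50 is false
  essay score ≥ 1: 5 ≥ 1 is true
  community-service hours ≤ 41 hours: 396 ≤ 41 is false
  ACT score ≥ 34: 25 ≥ 34 is false
  NOT in-state resident: no → true
  GPA < 2.67: 2.09 < 2.67 is true
  interview rating < 2: 1 < 2 is true
  intended major ∈ {Arts, Business, Humanities}: Business is in the set → true
  first-generation student: yes → true
  GPA ≥ 2.22: 2.09 ≥ 2.22 is false
  SAT score ≥ 923: 1146 ≥ 923 is true
Combine:
[1.1.1] true AND false = false
[1.1.2] false OR false = false
[1.1.3.1] false → false (antecedent false ⇒ implication holds) = true
[1.1.3] NOT true = false
[1.1.4] true → false = false
[1.1] false OR false OR false OR false = false
[1.2.1.1.1] false → true (antecedent false ⇒ implication holds) = true
[1.2.1.1] NOT true = false
[1.2.1] NOT false = true
[1.2.2.3] true AND true = true
[1.2.2] true AND true AND true = true
[1.2] true → true = true
[1] false AND true = false
[2] exactly-one(false, true) = true
[root] false AND true = false
Overall: false → rejected

Rejected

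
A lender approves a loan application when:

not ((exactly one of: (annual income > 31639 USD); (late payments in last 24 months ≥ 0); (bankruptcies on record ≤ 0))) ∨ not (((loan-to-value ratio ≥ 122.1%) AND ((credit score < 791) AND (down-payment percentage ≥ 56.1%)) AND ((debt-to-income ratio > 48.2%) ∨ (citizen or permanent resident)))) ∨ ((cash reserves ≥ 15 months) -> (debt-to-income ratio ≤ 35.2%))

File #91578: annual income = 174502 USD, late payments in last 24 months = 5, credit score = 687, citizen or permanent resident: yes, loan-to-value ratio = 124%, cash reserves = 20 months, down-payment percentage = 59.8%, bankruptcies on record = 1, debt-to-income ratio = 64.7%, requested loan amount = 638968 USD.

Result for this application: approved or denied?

Atomic conditions:
  annual income > 31639 USD: 174502 > 31639 is true
  late payments in last 24 months ≥ 0: 5 ≥ 0 is true
  bankruptcies on record ≤ 0: 1 ≤ 0 is false
  loan-to-value ratio ≥ 122.1%: 124 ≥ 122.1 is true
  credit score < 791: 687 < 791 is true
  down-payment percentage ≥ 56.1%: 59.8 ≥ 56.1 is true
  debt-to-income ratio > 48.2%: 64.7 > 48.2 is true
  citizen or permanent resident: yes → true
  cash reserves ≥ 15 months: 20 ≥ 15 is true
  debt-to-income ratio ≤ 35.2%: 64.7 ≤ 35.2 is false
Combine:
[1.1] exactly-one(true, true, false) = false
[1] NOT false = true
[2.1.2] true AND true = true
[2.1.3] true OR true = true
[2.1] true AND true AND true = true
[2] NOT true = false
[3] true → false = false
[root] true OR false OR false = true
Overall: true → approved

Approved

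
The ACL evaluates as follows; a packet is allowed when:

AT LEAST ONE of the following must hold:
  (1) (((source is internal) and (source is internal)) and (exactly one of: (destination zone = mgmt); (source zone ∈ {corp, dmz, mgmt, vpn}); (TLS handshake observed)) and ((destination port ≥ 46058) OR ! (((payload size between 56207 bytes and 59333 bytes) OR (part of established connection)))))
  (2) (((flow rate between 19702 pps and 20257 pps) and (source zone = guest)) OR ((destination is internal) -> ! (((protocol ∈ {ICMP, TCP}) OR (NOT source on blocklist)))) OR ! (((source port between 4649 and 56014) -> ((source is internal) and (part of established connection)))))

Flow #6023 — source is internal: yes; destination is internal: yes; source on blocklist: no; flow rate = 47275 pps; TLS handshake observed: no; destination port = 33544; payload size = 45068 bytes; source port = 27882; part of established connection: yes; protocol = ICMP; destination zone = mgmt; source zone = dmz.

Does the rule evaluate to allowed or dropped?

Dropped

Atomic conditions:
  source is internal: yes → true
  destination zone = mgmt: mgmt == mgmt is true
  source zone ∈ {corp, dmz, mgmt, vpn}: dmz is in the set → true
  TLS handshake observed: no → false
  destination port ≥ 46058: 33544 ≥ 46058 is false
  payload size between 56207 bytes and 59333 bytes: 45068 in [56207, 59333] is false
  part of established connection: yes → true
  flow rate between 19702 pps and 20257 pps: 47275 in [19702, 20257] is false
  source zone = guest: dmz == guest is false
  destination is internal: yes → true
  protocol ∈ {ICMP, TCP}: ICMP is in the set → true
  NOT source on blocklist: no → true
  source port between 4649 and 56014: 27882 in [4649, 56014] is true
Combine:
[1.1] true AND true = true
[1.2] exactly-one(true, true, false) = false
[1.3.2.1] false OR true = true
[1.3.2] NOT true = false
[1.3] false OR false = false
[1] true AND false AND false = false
[2.1] false AND false = false
[2.2.2.1] true OR true = true
[2.2.2] NOT true = false
[2.2] true → false = false
[2.3.1.2] true AND true = true
[2.3.1] true → true = true
[2.3] NOT true = false
[2] false OR false OR false = false
[root] false OR false = false
Overall: false → dropped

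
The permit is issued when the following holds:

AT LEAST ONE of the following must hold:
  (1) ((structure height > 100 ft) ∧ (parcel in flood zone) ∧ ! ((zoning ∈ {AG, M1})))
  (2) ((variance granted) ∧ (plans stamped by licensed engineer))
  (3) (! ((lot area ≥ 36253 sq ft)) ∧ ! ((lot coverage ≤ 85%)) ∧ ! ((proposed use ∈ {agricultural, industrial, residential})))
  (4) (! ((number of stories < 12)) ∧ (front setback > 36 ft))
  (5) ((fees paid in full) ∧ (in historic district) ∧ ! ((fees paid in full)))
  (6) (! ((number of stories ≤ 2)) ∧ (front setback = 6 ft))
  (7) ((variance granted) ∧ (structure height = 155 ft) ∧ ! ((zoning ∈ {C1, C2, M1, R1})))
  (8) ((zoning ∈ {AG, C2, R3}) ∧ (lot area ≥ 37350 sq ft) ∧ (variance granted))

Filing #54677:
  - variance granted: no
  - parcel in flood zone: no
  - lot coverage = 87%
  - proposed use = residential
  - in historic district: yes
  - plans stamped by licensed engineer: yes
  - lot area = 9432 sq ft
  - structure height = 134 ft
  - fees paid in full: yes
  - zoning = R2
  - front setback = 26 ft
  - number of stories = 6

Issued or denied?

Atomic conditions:
  structure height > 100 ft: 134 > 100 is true
  parcel in flood zone: no → false
  zoning ∈ {AG, M1}: R2 is not in the set → false
  variance granted: no → false
  plans stamped by licensed engineer: yes → true
  lot area ≥ 36253 sq ft: 9432 ≥ 36253 is false
  lot coverage ≤ 85%: 87 ≤ 85 is false
  proposed use ∈ {agricultural, industrial, residential}: residential is in the set → true
  number of stories < 12: 6 < 12 is true
  front setback > 36 ft: 26 > 36 is false
  fees paid in full: yes → true
  in historic district: yes → true
  number of stories ≤ 2: 6 ≤ 2 is false
  front setback = 6 ft: 26 == 6 is false
  structure height = 155 ft: 134 == 155 is false
  zoning ∈ {C1, C2, M1, R1}: R2 is not in the set → false
  zoning ∈ {AG, C2, R3}: R2 is not in the set → false
  lot area ≥ 37350 sq ft: 9432 ≥ 37350 is false
Combine:
[1.3] NOT false = true
[1] true AND false AND true = false
[2] false AND true = false
[3.1] NOT false = true
[3.2] NOT false = true
[3.3] NOT true = false
[3] true AND true AND false = false
[4.1] NOT true = false
[4] false AND false = false
[5.3] NOT true = false
[5] true AND true AND false = false
[6.1] NOT false = true
[6] true AND false = false
[7.3] NOT false = true
[7] false AND false AND true = false
[8] false AND false AND false = false
[root] false OR false OR false OR false OR false OR false OR false OR false = false
Overall: false → denied

Denied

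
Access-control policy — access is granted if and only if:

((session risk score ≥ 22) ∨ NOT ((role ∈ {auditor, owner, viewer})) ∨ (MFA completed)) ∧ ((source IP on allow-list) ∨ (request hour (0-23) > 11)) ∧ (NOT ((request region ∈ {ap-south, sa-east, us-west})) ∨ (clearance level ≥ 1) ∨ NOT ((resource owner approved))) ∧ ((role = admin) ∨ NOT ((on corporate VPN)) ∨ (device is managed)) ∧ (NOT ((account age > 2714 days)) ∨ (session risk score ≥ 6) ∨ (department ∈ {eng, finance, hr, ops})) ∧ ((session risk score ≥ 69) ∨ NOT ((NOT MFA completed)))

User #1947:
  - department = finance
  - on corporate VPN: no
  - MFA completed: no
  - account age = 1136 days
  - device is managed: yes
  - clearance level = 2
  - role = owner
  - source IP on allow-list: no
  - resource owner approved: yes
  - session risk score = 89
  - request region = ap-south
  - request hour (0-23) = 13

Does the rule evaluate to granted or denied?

Granted

Atomic conditions:
  session risk score ≥ 22: 89 ≥ 22 is true
  role ∈ {auditor, owner, viewer}: owner is in the set → true
  MFA completed: no → false
  source IP on allow-list: no → false
  request hour (0-23) > 11: 13 > 11 is true
  request region ∈ {ap-south, sa-east, us-west}: ap-south is in the set → true
  clearance level ≥ 1: 2 ≥ 1 is true
  resource owner approved: yes → true
  role = admin: owner == admin is false
  on corporate VPN: no → false
  device is managed: yes → true
  account age > 2714 days: 1136 > 2714 is false
  session risk score ≥ 6: 89 ≥ 6 is true
  department ∈ {eng, finance, hr, ops}: finance is in the set → true
  session risk score ≥ 69: 89 ≥ 69 is true
  NOT MFA completed: no → true
Combine:
[1.2] NOT true = false
[1] true OR false OR false = true
[2] false OR true = true
[3.1] NOT true = false
[3.3] NOT true = false
[3] false OR true OR false = true
[4.2] NOT false = true
[4] false OR true OR true = true
[5.1] NOT false = true
[5] true OR true OR true = true
[6.2] NOT true = false
[6] true OR false = true
[root] true AND true AND true AND true AND true AND true = true
Overall: true → granted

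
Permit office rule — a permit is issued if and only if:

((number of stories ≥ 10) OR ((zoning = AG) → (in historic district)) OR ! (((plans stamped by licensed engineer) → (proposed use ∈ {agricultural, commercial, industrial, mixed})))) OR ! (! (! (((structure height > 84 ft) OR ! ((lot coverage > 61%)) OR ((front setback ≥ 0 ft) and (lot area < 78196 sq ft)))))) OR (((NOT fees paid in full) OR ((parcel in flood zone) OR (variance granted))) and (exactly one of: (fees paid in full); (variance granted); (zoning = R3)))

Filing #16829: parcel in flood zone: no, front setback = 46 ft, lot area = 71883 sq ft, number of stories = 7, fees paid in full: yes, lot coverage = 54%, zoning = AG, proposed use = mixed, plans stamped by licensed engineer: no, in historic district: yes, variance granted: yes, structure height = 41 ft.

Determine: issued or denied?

Atomic conditions:
  number of stories ≥ 10: 7 ≥ 10 is false
  zoning = AG: AG == AG is true
  in historic district: yes → true
  plans stamped by licensed engineer: no → false
  proposed use ∈ {agricultural, commercial, industrial, mixed}: mixed is in the set → true
  structure height > 84 ft: 41 > 84 is false
  lot coverage > 61%: 54 > 61 is false
  front setback ≥ 0 ft: 46 ≥ 0 is true
  lot area < 78196 sq ft: 71883 < 78196 is true
  NOT fees paid in full: yes → false
  parcel in flood zone: no → false
  variance granted: yes → true
  fees paid in full: yes → true
  zoning = R3: AG == R3 is false
Combine:
[1.2] true → true = true
[1.3.1] false → true (antecedent false ⇒ implication holds) = true
[1.3] NOT true = false
[1] false OR true OR false = true
[2.1.1.1.2] NOT false = true
[2.1.1.1.3] true AND true = true
[2.1.1.1] false OR true OR true = true
[2.1.1] NOT true = false
[2.1] NOT false = true
[2] NOT true = false
[3.1.2] false OR true = true
[3.1] false OR true = true
[3.2] exactly-one(true, true, false) = false
[3] true AND false = false
[root] true OR false OR false = true
Overall: true → issued

Issued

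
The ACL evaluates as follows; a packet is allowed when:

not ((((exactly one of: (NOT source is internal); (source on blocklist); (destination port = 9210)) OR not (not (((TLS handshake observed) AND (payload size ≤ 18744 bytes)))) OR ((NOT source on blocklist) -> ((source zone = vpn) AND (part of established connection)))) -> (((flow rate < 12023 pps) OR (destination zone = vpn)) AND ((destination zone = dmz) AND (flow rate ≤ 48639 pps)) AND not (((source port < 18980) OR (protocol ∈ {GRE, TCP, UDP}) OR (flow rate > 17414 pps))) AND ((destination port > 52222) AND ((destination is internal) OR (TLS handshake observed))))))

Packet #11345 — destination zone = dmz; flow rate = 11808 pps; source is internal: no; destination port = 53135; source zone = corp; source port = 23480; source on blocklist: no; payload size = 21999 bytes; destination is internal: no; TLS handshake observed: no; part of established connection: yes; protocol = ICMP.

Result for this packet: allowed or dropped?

Atomic conditions:
  NOT source is internal: no → true
  source on blocklist: no → false
  destination port = 9210: 53135 == 9210 is false
  TLS handshake observed: no → false
  payload size ≤ 18744 bytes: 21999 ≤ 18744 is false
  NOT source on blocklist: no → true
  source zone = vpn: corp == vpn is false
  part of established connection: yes → true
  flow rate < 12023 pps: 11808 < 12023 is true
  destination zone = vpn: dmz == vpn is false
  destination zone = dmz: dmz == dmz is true
  flow rate ≤ 48639 pps: 11808 ≤ 48639 is true
  source port < 18980: 23480 < 18980 is false
  protocol ∈ {GRE, TCP, UDP}: ICMP is not in the set → false
  flow rate > 17414 pps: 11808 > 17414 is false
  destination port > 52222: 53135 > 52222 is true
  destination is internal: no → false
Combine:
[1.1.1] exactly-one(true, false, false) = true
[1.1.2.1.1] false AND false = false
[1.1.2.1] NOT false = true
[1.1.2] NOT true = false
[1.1.3.2] false AND true = false
[1.1.3] true → false = false
[1.1] true OR false OR false = true
[1.2.1] true OR false = true
[1.2.2] true AND true = true
[1.2.3.1] false OR false OR false = false
[1.2.3] NOT false = true
[1.2.4.2] false OR false = false
[1.2.4] true AND false = false
[1.2] true AND true AND true AND false = false
[1] true → false = false
[root] NOT false = true
Overall: true → allowed

Allowed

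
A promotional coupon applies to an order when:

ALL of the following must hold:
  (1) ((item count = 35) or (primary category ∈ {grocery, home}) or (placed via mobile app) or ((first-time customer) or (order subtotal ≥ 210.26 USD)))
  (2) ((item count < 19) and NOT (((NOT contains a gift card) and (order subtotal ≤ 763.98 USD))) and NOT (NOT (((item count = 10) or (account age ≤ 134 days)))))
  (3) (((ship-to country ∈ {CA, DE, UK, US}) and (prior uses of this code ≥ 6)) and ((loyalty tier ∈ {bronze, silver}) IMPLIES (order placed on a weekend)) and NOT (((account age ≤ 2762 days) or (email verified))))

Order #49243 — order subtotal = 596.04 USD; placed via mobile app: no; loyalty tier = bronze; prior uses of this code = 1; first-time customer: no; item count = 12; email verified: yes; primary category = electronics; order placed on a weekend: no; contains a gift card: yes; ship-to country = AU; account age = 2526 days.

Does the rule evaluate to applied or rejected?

Atomic conditions:
  item count = 35: 12 == 35 is false
  primary category ∈ {grocery, home}: electronics is not in the set → false
  placed via mobile app: no → false
  first-time customer: no → false
  order subtotal ≥ 210.26 USD: 596.04 ≥ 210.26 is true
  item count < 19: 12 < 19 is true
  NOT contains a gift card: yes → false
  order subtotal ≤ 763.98 USD: 596.04 ≤ 763.98 is true
  item count = 10: 12 == 10 is false
  account age ≤ 134 days: 2526 ≤ 134 is false
  ship-to country ∈ {CA, DE, UK, US}: AU is not in the set → false
  prior uses of this code ≥ 6: 1 ≥ 6 is false
  loyalty tier ∈ {bronze, silver}: bronze is in the set → true
  order placed on a weekend: no → false
  account age ≤ 2762 days: 2526 ≤ 2762 is true
  email verified: yes → true
Combine:
[1.4] false OR true = true
[1] false OR false OR false OR true = true
[2.2.1] false AND true = false
[2.2] NOT false = true
[2.3.1.1] false OR false = false
[2.3.1] NOT false = true
[2.3] NOT true = false
[2] true AND true AND false = false
[3.1] false AND false = false
[3.2] true → false = false
[3.3.1] true OR true = true
[3.3] NOT true = false
[3] false AND false AND false = false
[root] true AND false AND false = false
Overall: false → rejected

Rejected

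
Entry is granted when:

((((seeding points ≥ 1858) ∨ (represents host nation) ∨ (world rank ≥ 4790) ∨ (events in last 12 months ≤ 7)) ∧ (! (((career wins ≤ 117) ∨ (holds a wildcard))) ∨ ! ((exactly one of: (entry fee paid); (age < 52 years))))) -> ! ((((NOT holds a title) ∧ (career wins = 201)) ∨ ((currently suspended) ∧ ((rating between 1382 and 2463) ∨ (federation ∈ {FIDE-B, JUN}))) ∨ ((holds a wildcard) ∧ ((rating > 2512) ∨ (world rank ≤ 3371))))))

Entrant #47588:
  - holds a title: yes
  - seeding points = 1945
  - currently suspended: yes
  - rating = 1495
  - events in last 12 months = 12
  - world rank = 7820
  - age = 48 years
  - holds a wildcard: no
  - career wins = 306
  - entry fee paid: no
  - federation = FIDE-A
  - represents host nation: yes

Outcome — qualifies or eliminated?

Eliminated

Atomic conditions:
  seeding points ≥ 1858: 1945 ≥ 1858 is true
  represents host nation: yes → true
  world rank ≥ 4790: 7820 ≥ 4790 is true
  events in last 12 months ≤ 7: 12 ≤ 7 is false
  career wins ≤ 117: 306 ≤ 117 is false
  holds a wildcard: no → false
  entry fee paid: no → false
  age < 52 years: 48 < 52 is true
  NOT holds a title: yes → false
  career wins = 201: 306 == 201 is false
  currently suspended: yes → true
  rating between 1382 and 2463: 1495 in [1382, 2463] is true
  federation ∈ {FIDE-B, JUN}: FIDE-A is not in the set → false
  rating > 2512: 1495 > 2512 is false
  world rank ≤ 3371: 7820 ≤ 3371 is false
Combine:
[1.1] true OR true OR true OR false = true
[1.2.1.1] false OR false = false
[1.2.1] NOT false = true
[1.2.2.1] exactly-one(false, true) = true
[1.2.2] NOT true = false
[1.2] true OR false = true
[1] true AND true = true
[2.1.1] false AND false = false
[2.1.2.2] true OR false = true
[2.1.2] true AND true = true
[2.1.3.2] false OR false = false
[2.1.3] false AND false = false
[2.1] false OR true OR false = true
[2] NOT true = false
[root] true → false = false
Overall: false → eliminated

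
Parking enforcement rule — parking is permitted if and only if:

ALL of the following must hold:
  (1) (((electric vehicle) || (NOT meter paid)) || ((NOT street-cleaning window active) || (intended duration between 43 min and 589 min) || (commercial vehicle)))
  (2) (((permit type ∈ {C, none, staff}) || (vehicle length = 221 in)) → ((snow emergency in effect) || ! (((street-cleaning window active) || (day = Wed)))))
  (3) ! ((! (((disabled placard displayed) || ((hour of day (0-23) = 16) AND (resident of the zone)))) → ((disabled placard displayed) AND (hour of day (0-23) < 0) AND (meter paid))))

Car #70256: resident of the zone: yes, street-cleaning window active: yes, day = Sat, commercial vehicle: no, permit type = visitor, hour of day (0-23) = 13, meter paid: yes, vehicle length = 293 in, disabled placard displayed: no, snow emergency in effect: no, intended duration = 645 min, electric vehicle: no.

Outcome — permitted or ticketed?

Atomic conditions:
  electric vehicle: no → false
  NOT meter paid: yes → false
  NOT street-cleaning window active: yes → false
  intended duration between 43 min and 589 min: 645 in [43, 589] is false
  commercial vehicle: no → false
  permit type ∈ {C, none, staff}: visitor is not in the set → false
  vehicle length = 221 in: 293 == 221 is false
  snow emergency in effect: no → false
  street-cleaning window active: yes → true
  day = Wed: Sat == Wed is false
  disabled placard displayed: no → false
  hour of day (0-23) = 16: 13 == 16 is false
  resident of the zone: yes → true
  hour of day (0-23) < 0: 13 < 0 is false
  meter paid: yes → true
Combine:
[1.1] false OR false = false
[1.2] false OR false OR false = false
[1] false OR false = false
[2.1] false OR false = false
[2.2.2.1] true OR false = true
[2.2.2] NOT true = false
[2.2] false OR false = false
[2] false → false (antecedent false ⇒ implication holds) = true
[3.1.1.1.2] false AND true = false
[3.1.1.1] false OR false = false
[3.1.1] NOT false = true
[3.1.2] false AND false AND true = false
[3.1] true → false = false
[3] NOT false = true
[root] false AND true AND true = false
Overall: false → ticketed

Ticketed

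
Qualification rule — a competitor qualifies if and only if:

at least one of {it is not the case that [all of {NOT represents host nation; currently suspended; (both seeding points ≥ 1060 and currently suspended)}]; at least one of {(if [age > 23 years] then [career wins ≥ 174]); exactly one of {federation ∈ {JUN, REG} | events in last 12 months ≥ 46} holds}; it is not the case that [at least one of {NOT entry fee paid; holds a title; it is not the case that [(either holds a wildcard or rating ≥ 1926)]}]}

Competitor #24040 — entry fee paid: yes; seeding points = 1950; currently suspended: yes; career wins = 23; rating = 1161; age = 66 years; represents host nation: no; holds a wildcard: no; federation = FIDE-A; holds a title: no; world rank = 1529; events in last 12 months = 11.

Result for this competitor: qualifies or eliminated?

Eliminated

Atomic conditions:
  NOT represents host nation: no → true
  currently suspended: yes → true
  seeding points ≥ 1060: 1950 ≥ 1060 is true
  age > 23 years: 66 > 23 is true
  career wins ≥ 174: 23 ≥ 174 is false
  federation ∈ {JUN, REG}: FIDE-A is not in the set → false
  events in last 12 months ≥ 46: 11 ≥ 46 is false
  NOT entry fee paid: yes → false
  holds a title: no → false
  holds a wildcard: no → false
  rating ≥ 1926: 1161 ≥ 1926 is false
Combine:
[1.1.3] true AND true = true
[1.1] true AND true AND true = true
[1] NOT true = false
[2.1] true → false = false
[2.2] exactly-one(false, false) = false
[2] false OR false = false
[3.1.3.1] false OR false = false
[3.1.3] NOT false = true
[3.1] false OR false OR true = true
[3] NOT true = false
[root] false OR false OR false = false
Overall: false → eliminated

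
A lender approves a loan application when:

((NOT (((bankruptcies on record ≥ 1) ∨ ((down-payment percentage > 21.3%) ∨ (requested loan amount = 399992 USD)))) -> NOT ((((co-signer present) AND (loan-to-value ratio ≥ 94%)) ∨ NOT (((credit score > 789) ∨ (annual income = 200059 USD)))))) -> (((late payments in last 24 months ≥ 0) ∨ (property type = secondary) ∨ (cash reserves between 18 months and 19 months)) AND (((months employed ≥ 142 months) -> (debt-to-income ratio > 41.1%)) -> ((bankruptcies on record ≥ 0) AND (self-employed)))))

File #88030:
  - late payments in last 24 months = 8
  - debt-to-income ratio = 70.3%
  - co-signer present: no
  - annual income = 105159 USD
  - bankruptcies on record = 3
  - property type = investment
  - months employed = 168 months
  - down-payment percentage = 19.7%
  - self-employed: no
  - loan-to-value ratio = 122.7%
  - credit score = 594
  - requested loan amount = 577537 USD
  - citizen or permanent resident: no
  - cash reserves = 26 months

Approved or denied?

Atomic conditions:
  bankruptcies on record ≥ 1: 3 ≥ 1 is true
  down-payment percentage > 21.3%: 19.7 > 21.3 is false
  requested loan amount = 399992 USD: 577537 == 399992 is false
  co-signer present: no → false
  loan-to-value ratio ≥ 94%: 122.7 ≥ 94 is true
  credit score > 789: 594 > 789 is false
  annual income = 200059 USD: 105159 == 200059 is false
  late payments in last 24 months ≥ 0: 8 ≥ 0 is true
  property type = secondary: investment == secondary is false
  cash reserves between 18 months and 19 months: 26 in [18, 19] is false
  months employed ≥ 142 months: 168 ≥ 142 is true
  debt-to-income ratio > 41.1%: 70.3 > 41.1 is true
  bankruptcies on record ≥ 0: 3 ≥ 0 is true
  self-employed: no → false
Combine:
[1.1.1.2] false OR false = false
[1.1.1] true OR false = true
[1.1] NOT true = false
[1.2.1.1] false AND true = false
[1.2.1.2.1] false OR false = false
[1.2.1.2] NOT false = true
[1.2.1] false OR true = true
[1.2] NOT true = false
[1] false → false (antecedent false ⇒ implication holds) = true
[2.1] true OR false OR false = true
[2.2.1] true → true = true
[2.2.2] true AND false = false
[2.2] true → false = false
[2] true AND false = false
[root] true → false = false
Overall: false → denied

Denied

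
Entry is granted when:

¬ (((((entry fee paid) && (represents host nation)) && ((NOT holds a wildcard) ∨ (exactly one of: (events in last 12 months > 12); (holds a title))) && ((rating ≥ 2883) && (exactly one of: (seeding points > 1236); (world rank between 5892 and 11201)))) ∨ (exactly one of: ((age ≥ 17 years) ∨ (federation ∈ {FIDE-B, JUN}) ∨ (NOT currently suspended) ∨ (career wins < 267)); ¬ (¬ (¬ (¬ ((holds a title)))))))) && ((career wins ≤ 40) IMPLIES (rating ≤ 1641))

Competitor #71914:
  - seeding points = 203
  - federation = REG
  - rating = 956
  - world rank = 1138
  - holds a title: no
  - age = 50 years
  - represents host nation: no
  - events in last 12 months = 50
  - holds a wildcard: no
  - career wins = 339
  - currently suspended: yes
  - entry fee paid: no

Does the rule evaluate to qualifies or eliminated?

Eliminated

Atomic conditions:
  entry fee paid: no → false
  represents host nation: no → false
  NOT holds a wildcard: no → true
  events in last 12 months > 12: 50 > 12 is true
  holds a title: no → false
  rating ≥ 2883: 956 ≥ 2883 is false
  seeding points > 1236: 203 > 1236 is false
  world rank between 5892 and 11201: 1138 in [5892, 11201] is false
  age ≥ 17 years: 50 ≥ 17 is true
  federation ∈ {FIDE-B, JUN}: REG is not in the set → false
  NOT currently suspended: yes → false
  career wins < 267: 339 < 267 is false
  career wins ≤ 40: 339 ≤ 40 is false
  rating ≤ 1641: 956 ≤ 1641 is true
Combine:
[1.1.1.1] false AND false = false
[1.1.1.2.2] exactly-one(true, false) = true
[1.1.1.2] true OR true = true
[1.1.1.3.2] exactly-one(false, false) = false
[1.1.1.3] false AND false = false
[1.1.1] false AND true AND false = false
[1.1.2.1] true OR false OR false OR false = true
[1.1.2.2.1.1.1] NOT false = true
[1.1.2.2.1.1] NOT true = false
[1.1.2.2.1] NOT false = true
[1.1.2.2] NOT true = false
[1.1.2] exactly-one(true, false) = true
[1.1] false OR true = true
[1] NOT true = false
[2] false → true (antecedent false ⇒ implication holds) = true
[root] false AND true = false
Overall: false → eliminated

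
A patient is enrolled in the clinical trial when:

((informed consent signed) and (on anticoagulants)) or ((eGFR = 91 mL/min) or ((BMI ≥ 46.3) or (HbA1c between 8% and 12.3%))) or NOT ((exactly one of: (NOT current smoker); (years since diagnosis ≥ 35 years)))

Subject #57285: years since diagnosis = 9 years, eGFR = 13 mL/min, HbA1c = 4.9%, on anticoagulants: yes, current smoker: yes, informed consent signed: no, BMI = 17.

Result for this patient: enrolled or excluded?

Atomic conditions:
  informed consent signed: no → false
  on anticoagulants: yes → true
  eGFR = 91 mL/min: 13 == 91 is false
  BMI ≥ 46.3: 17 ≥ 46.3 is false
  HbA1c between 8% and 12.3%: 4.9 in [8, 12.3] is false
  NOT current smoker: yes → false
  years since diagnosis ≥ 35 years: 9 ≥ 35 is false
Combine:
[1] false AND true = false
[2.2] false OR false = false
[2] false OR false = false
[3.1] exactly-one(false, false) = false
[3] NOT false = true
[root] false OR false OR true = true
Overall: true → enrolled

Enrolled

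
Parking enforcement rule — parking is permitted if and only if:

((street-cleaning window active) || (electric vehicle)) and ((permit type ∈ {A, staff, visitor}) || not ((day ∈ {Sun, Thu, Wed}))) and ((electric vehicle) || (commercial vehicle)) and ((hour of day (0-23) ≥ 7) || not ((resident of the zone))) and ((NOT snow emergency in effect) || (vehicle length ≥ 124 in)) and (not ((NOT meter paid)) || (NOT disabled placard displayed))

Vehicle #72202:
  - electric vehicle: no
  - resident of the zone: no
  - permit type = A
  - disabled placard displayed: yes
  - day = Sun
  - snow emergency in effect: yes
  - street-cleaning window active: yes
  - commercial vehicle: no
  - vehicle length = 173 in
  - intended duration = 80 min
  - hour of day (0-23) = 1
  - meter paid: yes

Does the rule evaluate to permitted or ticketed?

Atomic conditions:
  street-cleaning window active: yes → true
  electric vehicle: no → false
  permit type ∈ {A, staff, visitor}: A is in the set → true
  day ∈ {Sun, Thu, Wed}: Sun is in the set → true
  commercial vehicle: no → false
  hour of day (0-23) ≥ 7: 1 ≥ 7 is false
  resident of the zone: no → false
  NOT snow emergency in effect: yes → false
  vehicle length ≥ 124 in: 173 ≥ 124 is true
  NOT meter paid: yes → false
  NOT disabled placard displayed: yes → false
Combine:
[1] true OR false = true
[2.2] NOT true = false
[2] true OR false = true
[3] false OR false = false
[4.2] NOT false = true
[4] false OR true = true
[5] false OR true = true
[6.1] NOT false = true
[6] true OR false = true
[root] true AND true AND false AND true AND true AND true = false
Overall: false → ticketed

Ticketed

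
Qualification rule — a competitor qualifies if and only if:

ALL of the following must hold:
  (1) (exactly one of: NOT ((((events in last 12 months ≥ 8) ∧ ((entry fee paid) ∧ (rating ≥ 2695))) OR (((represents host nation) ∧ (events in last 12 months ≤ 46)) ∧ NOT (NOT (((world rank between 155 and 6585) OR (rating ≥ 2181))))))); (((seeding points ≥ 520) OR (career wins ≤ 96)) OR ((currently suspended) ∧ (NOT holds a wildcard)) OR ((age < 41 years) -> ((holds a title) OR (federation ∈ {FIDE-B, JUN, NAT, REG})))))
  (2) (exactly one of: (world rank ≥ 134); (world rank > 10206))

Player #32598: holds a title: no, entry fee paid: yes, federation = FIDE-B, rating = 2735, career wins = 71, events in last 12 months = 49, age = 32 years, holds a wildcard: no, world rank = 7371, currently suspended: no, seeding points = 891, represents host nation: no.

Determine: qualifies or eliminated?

Atomic conditions:
  events in last 12 months ≥ 8: 49 ≥ 8 is true
  entry fee paid: yes → true
  rating ≥ 2695: 2735 ≥ 2695 is true
  represents host nation: no → false
  events in last 12 months ≤ 46: 49 ≤ 46 is false
  world rank between 155 and 6585: 7371 in [155, 6585] is false
  rating ≥ 2181: 2735 ≥ 2181 is true
  seeding points ≥ 520: 891 ≥ 520 is true
  career wins ≤ 96: 71 ≤ 96 is true
  currently suspended: no → false
  NOT holds a wildcard: no → true
  age < 41 years: 32 < 41 is true
  holds a title: no → false
  federation ∈ {FIDE-B, JUN, NAT, REG}: FIDE-B is in the set → true
  world rank ≥ 134: 7371 ≥ 134 is true
  world rank > 10206: 7371 > 10206 is false
Combine:
[1.1.1.1.2] true AND true = true
[1.1.1.1] true AND true = true
[1.1.1.2.1] false AND false = false
[1.1.1.2.2.1.1] false OR true = true
[1.1.1.2.2.1] NOT true = false
[1.1.1.2.2] NOT false = true
[1.1.1.2] false AND true = false
[1.1.1] true OR false = true
[1.1] NOT true = false
[1.2.1] true OR true = true
[1.2.2] false AND true = false
[1.2.3.2] false OR true = true
[1.2.3] true → true = true
[1.2] true OR false OR true = true
[1] exactly-one(false, true) = true
[2] exactly-one(true, false) = true
[root] true AND true = true
Overall: true → qualifies

Qualifies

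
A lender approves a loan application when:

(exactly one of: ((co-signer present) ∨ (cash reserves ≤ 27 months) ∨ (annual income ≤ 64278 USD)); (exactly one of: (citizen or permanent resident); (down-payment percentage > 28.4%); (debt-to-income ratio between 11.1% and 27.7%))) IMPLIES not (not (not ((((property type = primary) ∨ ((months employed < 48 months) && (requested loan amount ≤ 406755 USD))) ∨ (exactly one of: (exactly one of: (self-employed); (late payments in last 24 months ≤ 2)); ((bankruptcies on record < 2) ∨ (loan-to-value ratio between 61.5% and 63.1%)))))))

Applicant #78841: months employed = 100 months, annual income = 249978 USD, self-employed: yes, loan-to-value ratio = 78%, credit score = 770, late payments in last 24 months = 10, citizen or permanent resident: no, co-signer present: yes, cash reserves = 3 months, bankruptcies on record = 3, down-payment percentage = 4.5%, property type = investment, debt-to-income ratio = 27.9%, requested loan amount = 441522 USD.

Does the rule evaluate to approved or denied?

Denied

Atomic conditions:
  co-signer present: yes → true
  cash reserves ≤ 27 months: 3 ≤ 27 is true
  annual income ≤ 64278 USD: 249978 ≤ 64278 is false
  citizen or permanent resident: no → false
  down-payment percentage > 28.4%: 4.5 > 28.4 is false
  debt-to-income ratio between 11.1% and 27.7%: 27.9 in [11.1, 27.7] is false
  property type = primary: investment == primary is false
  months employed < 48 months: 100 < 48 is false
  requested loan amount ≤ 406755 USD: 441522 ≤ 406755 is false
  self-employed: yes → true
  late payments in last 24 months ≤ 2: 10 ≤ 2 is false
  bankruptcies on record < 2: 3 < 2 is false
  loan-to-value ratio between 61.5% and 63.1%: 78 in [61.5, 63.1] is false
Combine:
[1.1] true OR true OR false = true
[1.2] exactly-one(false, false, false) = false
[1] exactly-one(true, false) = true
[2.1.1.1.1.2] false AND false = false
[2.1.1.1.1] false OR false = false
[2.1.1.1.2.1] exactly-one(true, false) = true
[2.1.1.1.2.2] false OR false = false
[2.1.1.1.2] exactly-one(true, false) = true
[2.1.1.1] false OR true = true
[2.1.1] NOT true = false
[2.1] NOT false = true
[2] NOT true = false
[root] true → false = false
Overall: false → denied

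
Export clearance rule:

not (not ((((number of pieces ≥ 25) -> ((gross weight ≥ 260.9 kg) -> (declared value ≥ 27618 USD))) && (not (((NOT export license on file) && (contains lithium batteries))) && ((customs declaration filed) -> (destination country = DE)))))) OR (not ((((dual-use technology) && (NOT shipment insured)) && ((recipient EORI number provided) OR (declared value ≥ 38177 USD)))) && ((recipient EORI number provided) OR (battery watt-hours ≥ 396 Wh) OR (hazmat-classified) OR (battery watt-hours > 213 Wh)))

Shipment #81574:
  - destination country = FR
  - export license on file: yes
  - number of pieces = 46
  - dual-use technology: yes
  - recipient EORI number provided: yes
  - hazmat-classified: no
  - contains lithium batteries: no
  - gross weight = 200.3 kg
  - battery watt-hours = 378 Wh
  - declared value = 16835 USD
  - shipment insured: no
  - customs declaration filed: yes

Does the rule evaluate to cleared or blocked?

Blocked

Atomic conditions:
  number of pieces ≥ 25: 46 ≥ 25 is true
  gross weight ≥ 260.9 kg: 200.3 ≥ 260.9 is false
  declared value ≥ 27618 USD: 16835 ≥ 27618 is false
  NOT export license on file: yes → false
  contains lithium batteries: no → false
  customs declaration filed: yes → true
  destination country = DE: FR == DE is false
  dual-use technology: yes → true
  NOT shipment insured: no → true
  recipient EORI number provided: yes → true
  declared value ≥ 38177 USD: 16835 ≥ 38177 is false
  battery watt-hours ≥ 396 Wh: 378 ≥ 396 is false
  hazmat-classified: no → false
  battery watt-hours > 213 Wh: 378 > 213 is true
Combine:
[1.1.1.1.2] false → false (antecedent false ⇒ implication holds) = true
[1.1.1.1] true → true = true
[1.1.1.2.1.1] false AND false = false
[1.1.1.2.1] NOT false = true
[1.1.1.2.2] true → false = false
[1.1.1.2] true AND false = false
[1.1.1] true AND false = false
[1.1] NOT false = true
[1] NOT true = false
[2.1.1.1] true AND true = true
[2.1.1.2] true OR false = true
[2.1.1] true AND true = true
[2.1] NOT true = false
[2.2] true OR false OR false OR true = true
[2] false AND true = false
[root] false OR false = false
Overall: false → blocked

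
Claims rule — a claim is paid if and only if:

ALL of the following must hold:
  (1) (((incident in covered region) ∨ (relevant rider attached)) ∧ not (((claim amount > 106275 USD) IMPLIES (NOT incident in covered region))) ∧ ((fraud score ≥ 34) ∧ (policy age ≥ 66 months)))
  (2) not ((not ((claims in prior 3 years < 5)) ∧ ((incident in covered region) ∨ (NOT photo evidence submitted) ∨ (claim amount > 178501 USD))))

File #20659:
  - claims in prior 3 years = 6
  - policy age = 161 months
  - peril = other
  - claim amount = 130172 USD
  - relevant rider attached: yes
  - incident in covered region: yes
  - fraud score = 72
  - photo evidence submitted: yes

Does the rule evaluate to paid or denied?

Denied

Atomic conditions:
  incident in covered region: yes → true
  relevant rider attached: yes → true
  claim amount > 106275 USD: 130172 > 106275 is true
  NOT incident in covered region: yes → false
  fraud score ≥ 34: 72 ≥ 34 is true
  policy age ≥ 66 months: 161 ≥ 66 is true
  claims in prior 3 years < 5: 6 < 5 is false
  NOT photo evidence submitted: yes → false
  claim amount > 178501 USD: 130172 > 178501 is false
Combine:
[1.1] true OR true = true
[1.2.1] true → false = false
[1.2] NOT false = true
[1.3] true AND true = true
[1] true AND true AND true = true
[2.1.1] NOT false = true
[2.1.2] true OR false OR false = true
[2.1] true AND true = true
[2] NOT true = false
[root] true AND false = false
Overall: false → denied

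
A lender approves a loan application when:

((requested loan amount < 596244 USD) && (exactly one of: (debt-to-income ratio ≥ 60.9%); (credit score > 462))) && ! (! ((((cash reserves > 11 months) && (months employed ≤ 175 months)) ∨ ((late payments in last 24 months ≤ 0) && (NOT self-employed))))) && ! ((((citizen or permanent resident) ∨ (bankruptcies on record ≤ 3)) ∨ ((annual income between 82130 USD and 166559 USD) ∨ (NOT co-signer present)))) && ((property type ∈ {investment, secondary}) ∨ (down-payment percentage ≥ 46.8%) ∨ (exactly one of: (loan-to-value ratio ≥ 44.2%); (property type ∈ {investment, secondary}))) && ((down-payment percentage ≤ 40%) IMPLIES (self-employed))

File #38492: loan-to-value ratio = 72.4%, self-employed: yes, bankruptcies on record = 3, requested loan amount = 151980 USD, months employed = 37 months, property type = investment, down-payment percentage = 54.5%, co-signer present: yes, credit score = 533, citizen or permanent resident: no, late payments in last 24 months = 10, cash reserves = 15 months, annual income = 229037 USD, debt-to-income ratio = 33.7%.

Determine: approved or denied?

Denied

Atomic conditions:
  requested loan amount < 596244 USD: 151980 < 596244 is true
  debt-to-income ratio ≥ 60.9%: 33.7 ≥ 60.9 is false
  credit score > 462: 533 > 462 is true
  cash reserves > 11 months: 15 > 11 is true
  months employed ≤ 175 months: 37 ≤ 175 is true
  late payments in last 24 months ≤ 0: 10 ≤ 0 is false
  NOT self-employed: yes → false
  citizen or permanent resident: no → false
  bankruptcies on record ≤ 3: 3 ≤ 3 is true
  annual income between 82130 USD and 166559 USD: 229037 in [82130, 166559] is false
  NOT co-signer present: yes → false
  property type ∈ {investment, secondary}: investment is in the set → true
  down-payment percentage ≥ 46.8%: 54.5 ≥ 46.8 is true
  loan-to-value ratio ≥ 44.2%: 72.4 ≥ 44.2 is true
  down-payment percentage ≤ 40%: 54.5 ≤ 40 is false
  self-employed: yes → true
Combine:
[1.2] exactly-one(false, true) = true
[1] true AND true = true
[2.1.1.1] true AND true = true
[2.1.1.2] false AND false = false
[2.1.1] true OR false = true
[2.1] NOT true = false
[2] NOT false = true
[3.1.1] false OR true = true
[3.1.2] false OR false = false
[3.1] true OR false = true
[3] NOT true = false
[4.3] exactly-one(true, true) = false
[4] true OR true OR false = true
[5] false → true (antecedent false ⇒ implication holds) = true
[root] true AND true AND false AND true AND true = false
Overall: false → denied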